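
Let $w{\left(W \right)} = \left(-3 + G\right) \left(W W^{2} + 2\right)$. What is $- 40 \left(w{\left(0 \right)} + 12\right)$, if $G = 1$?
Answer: $-320$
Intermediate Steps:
$w{\left(W \right)} = -4 - 2 W^{3}$ ($w{\left(W \right)} = \left(-3 + 1\right) \left(W W^{2} + 2\right) = - 2 \left(W^{3} + 2\right) = - 2 \left(2 + W^{3}\right) = -4 - 2 W^{3}$)
$- 40 \left(w{\left(0 \right)} + 12\right) = - 40 \left(\left(-4 - 2 \cdot 0^{3}\right) + 12\right) = - 40 \left(\left(-4 - 0\right) + 12\right) = - 40 \left(\left(-4 + 0\right) + 12\right) = - 40 \left(-4 + 12\right) = \left(-40\right) 8 = -320$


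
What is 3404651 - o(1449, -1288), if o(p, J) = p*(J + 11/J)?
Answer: 42167803/8 ≈ 5.2710e+6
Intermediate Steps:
3404651 - o(1449, -1288) = 3404651 - 1449*(11 + (-1288)**2)/(-1288) = 3404651 - 1449*(-1)*(11 + 1658944)/1288 = 3404651 - 1449*(-1)*1658955/1288 = 3404651 - 1*(-14930595/8) = 3404651 + 14930595/8 = 42167803/8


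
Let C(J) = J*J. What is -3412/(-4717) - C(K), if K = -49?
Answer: -11322105/4717 ≈ -2400.3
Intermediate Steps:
C(J) = J²
-3412/(-4717) - C(K) = -3412/(-4717) - 1*(-49)² = -3412*(-1/4717) - 1*2401 = 3412/4717 - 2401 = -11322105/4717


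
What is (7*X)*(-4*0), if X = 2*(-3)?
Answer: 0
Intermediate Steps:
X = -6
(7*X)*(-4*0) = (7*(-6))*(-4*0) = -42*0 = 0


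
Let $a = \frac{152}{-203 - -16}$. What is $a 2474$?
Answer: $- \frac{376048}{187} \approx -2011.0$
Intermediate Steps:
$a = - \frac{152}{187}$ ($a = \frac{152}{-203 + 16} = \frac{152}{-187} = 152 \left(- \frac{1}{187}\right) = - \frac{152}{187} \approx -0.81283$)
$a 2474 = \left(- \frac{152}{187}\right) 2474 = - \frac{376048}{187}$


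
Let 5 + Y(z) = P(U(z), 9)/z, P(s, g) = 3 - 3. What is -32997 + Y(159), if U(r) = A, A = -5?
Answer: -33002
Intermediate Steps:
U(r) = -5
P(s, g) = 0
Y(z) = -5 (Y(z) = -5 + 0/z = -5 + 0 = -5)
-32997 + Y(159) = -32997 - 5 = -33002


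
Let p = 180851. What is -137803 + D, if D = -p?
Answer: -318654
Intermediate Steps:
D = -180851 (D = -1*180851 = -180851)
-137803 + D = -137803 - 180851 = -318654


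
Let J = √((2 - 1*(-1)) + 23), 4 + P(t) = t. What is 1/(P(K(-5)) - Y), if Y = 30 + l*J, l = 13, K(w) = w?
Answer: 3/221 - √26/221 ≈ -0.0094978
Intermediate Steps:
P(t) = -4 + t
J = √26 (J = √((2 + 1) + 23) = √(3 + 23) = √26 ≈ 5.0990)
Y = 30 + 13*√26 ≈ 96.287
1/(P(K(-5)) - Y) = 1/((-4 - 5) - (30 + 13*√26)) = 1/(-9 + (-30 - 13*√26)) = 1/(-39 - 13*√26)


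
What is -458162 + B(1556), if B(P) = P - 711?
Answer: -457317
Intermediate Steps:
B(P) = -711 + P
-458162 + B(1556) = -458162 + (-711 + 1556) = -458162 + 845 = -457317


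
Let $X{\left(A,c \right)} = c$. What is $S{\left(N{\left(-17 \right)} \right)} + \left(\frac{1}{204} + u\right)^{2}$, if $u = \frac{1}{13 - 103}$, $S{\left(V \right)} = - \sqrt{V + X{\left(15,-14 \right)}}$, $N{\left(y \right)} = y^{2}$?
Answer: $\frac{361}{9363600} - 5 \sqrt{11} \approx -16.583$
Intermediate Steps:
$S{\left(V \right)} = - \sqrt{-14 + V}$ ($S{\left(V \right)} = - \sqrt{V - 14} = - \sqrt{-14 + V}$)
$u = - \frac{1}{90}$ ($u = \frac{1}{-90} = - \frac{1}{90} \approx -0.011111$)
$S{\left(N{\left(-17 \right)} \right)} + \left(\frac{1}{204} + u\right)^{2} = - \sqrt{-14 + \left(-17\right)^{2}} + \left(\frac{1}{204} - \frac{1}{90}\right)^{2} = - \sqrt{-14 + 289} + \left(\frac{1}{204} - \frac{1}{90}\right)^{2} = - \sqrt{275} + \left(- \frac{19}{3060}\right)^{2} = - 5 \sqrt{11} + \frac{361}{9363600} = \frac{361}{9363600} - 5 \sqrt{11}$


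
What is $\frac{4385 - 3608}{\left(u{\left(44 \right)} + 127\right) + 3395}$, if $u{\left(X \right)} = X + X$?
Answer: $\frac{777}{3610} \approx 0.21524$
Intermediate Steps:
$u{\left(X \right)} = 2 X$
$\frac{4385 - 3608}{\left(u{\left(44 \right)} + 127\right) + 3395} = \frac{4385 - 3608}{\left(2 \cdot 44 + 127\right) + 3395} = \frac{777}{\left(88 + 127\right) + 3395} = \frac{777}{215 + 3395} = \frac{777}{3610}$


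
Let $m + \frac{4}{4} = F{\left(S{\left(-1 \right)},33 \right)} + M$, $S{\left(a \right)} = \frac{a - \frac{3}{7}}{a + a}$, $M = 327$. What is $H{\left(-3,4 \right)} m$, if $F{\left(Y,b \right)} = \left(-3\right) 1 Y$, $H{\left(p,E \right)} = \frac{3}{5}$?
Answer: $\frac{6801}{35} \approx 194.31$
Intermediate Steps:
$H{\left(p,E \right)} = \frac{3}{5}$ ($H{\left(p,E \right)} = 3 \cdot \frac{1}{5} = \frac{3}{5}$)
$S{\left(a \right)} = \frac{- \frac{3}{7} + a}{2 a}$ ($S{\left(a \right)} = \frac{a - \frac{3}{7}}{2 a} = \left(a - \frac{3}{7}\right) \frac{1}{2 a} = \left(- \frac{3}{7} + a\right) \frac{1}{2 a} = \frac{- \frac{3}{7} + a}{2 a}$)
$F{\left(Y,b \right)} = - 3 Y$
$m = \frac{2267}{7}$ ($m = -1 + \left(- 3 \frac{-3 + 7 \left(-1\right)}{14 \left(-1\right)} + 327\right) = -1 + \left(- 3 \cdot \frac{1}{14} \left(-1\right) \left(-3 - 7\right) + 327\right) = -1 + \left(- 3 \cdot \frac{1}{14} \left(-1\right) \left(-10\right) + 327\right) = -1 + \left(\left(-3\right) \frac{5}{7} + 327\right) = -1 + \left(- \frac{15}{7} + 327\right) = -1 + \frac{2274}{7} = \frac{2267}{7} \approx 323.86$)
$H{\left(-3,4 \right)} m = \frac{3}{5} \cdot \frac{2267}{7} = \frac{6801}{35}$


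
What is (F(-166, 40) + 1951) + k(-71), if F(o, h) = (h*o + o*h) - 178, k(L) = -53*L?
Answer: -7744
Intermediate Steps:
F(o, h) = -178 + 2*h*o (F(o, h) = (h*o + h*o) - 178 = 2*h*o - 178 = -178 + 2*h*o)
(F(-166, 40) + 1951) + k(-71) = ((-178 + 2*40*(-166)) + 1951) - 53*(-71) = ((-178 - 13280) + 1951) + 3763 = (-13458 + 1951) + 3763 = -11507 + 3763 = -7744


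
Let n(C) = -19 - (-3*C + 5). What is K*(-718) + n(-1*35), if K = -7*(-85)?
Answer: -427339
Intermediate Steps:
K = 595
n(C) = -24 + 3*C (n(C) = -19 - (5 - 3*C) = -19 + (-5 + 3*C) = -24 + 3*C)
K*(-718) + n(-1*35) = 595*(-718) + (-24 + 3*(-1*35)) = -427210 + (-24 + 3*(-35)) = -427210 + (-24 - 105) = -427210 - 129 = -427339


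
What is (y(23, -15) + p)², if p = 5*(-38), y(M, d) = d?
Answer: 42025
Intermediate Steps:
p = -190
(y(23, -15) + p)² = (-15 - 190)² = (-205)² = 42025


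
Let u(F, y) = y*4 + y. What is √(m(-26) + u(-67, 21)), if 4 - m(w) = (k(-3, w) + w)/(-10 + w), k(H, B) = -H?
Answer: √3901/6 ≈ 10.410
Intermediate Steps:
m(w) = 4 - (3 + w)/(-10 + w) (m(w) = 4 - (-1*(-3) + w)/(-10 + w) = 4 - (3 + w)/(-10 + w))
u(F, y) = 5*y (u(F, y) = 4*y + y = 5*y)
√(m(-26) + u(-67, 21)) = √((-43 + 3*(-26))/(-10 - 26) + 5*21) = √((-43 - 78)/(-36) + 105) = √(-1/36*(-121) + 105) = √(121/36 + 105) = √(3901/36) = √3901/6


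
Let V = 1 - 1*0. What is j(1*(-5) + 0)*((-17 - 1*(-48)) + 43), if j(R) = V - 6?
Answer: -370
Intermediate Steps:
V = 1 (V = 1 + 0 = 1)
j(R) = -5 (j(R) = 1 - 6 = -5)
j(1*(-5) + 0)*((-17 - 1*(-48)) + 43) = -5*((-17 - 1*(-48)) + 43) = -5*((-17 + 48) + 43) = -5*(31 + 43) = -5*74 = -370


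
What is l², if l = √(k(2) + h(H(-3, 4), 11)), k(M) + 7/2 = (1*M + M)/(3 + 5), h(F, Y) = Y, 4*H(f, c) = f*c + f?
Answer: 8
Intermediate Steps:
H(f, c) = f/4 + c*f/4 (H(f, c) = (f*c + f)/4 = (c*f + f)/4 = (f + c*f)/4 = f/4 + c*f/4)
k(M) = -7/2 + M/4 (k(M) = -7/2 + (1*M + M)/(3 + 5) = -7/2 + (M + M)/8 = -7/2 + (2*M)*(⅛) = -7/2 + M/4)
l = 2*√2 (l = √((-7/2 + (¼)*2) + 11) = √((-7/2 + ½) + 11) = √(-3 + 11) = √8 = 2*√2 ≈ 2.8284)
l² = (2*√2)² = 8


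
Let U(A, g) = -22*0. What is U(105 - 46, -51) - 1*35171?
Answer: -35171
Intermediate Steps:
U(A, g) = 0
U(105 - 46, -51) - 1*35171 = 0 - 1*35171 = 0 - 35171 = -35171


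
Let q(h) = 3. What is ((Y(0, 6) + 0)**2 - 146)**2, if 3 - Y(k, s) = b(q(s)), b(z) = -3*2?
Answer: 4225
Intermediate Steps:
b(z) = -6
Y(k, s) = 9 (Y(k, s) = 3 - 1*(-6) = 3 + 6 = 9)
((Y(0, 6) + 0)**2 - 146)**2 = ((9 + 0)**2 - 146)**2 = (9**2 - 146)**2 = (81 - 146)**2 = (-65)**2 = 4225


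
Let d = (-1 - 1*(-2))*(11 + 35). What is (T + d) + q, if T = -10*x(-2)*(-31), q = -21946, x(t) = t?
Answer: -22520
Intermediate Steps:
d = 46 (d = (-1 + 2)*46 = 1*46 = 46)
T = -620 (T = -10*(-2)*(-31) = 20*(-31) = -620)
(T + d) + q = (-620 + 46) - 21946 = -574 - 21946 = -22520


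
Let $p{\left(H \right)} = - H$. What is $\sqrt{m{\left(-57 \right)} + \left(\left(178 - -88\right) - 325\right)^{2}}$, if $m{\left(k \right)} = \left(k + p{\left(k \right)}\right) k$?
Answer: $59$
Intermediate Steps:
$m{\left(k \right)} = 0$ ($m{\left(k \right)} = \left(k - k\right) k = 0 k = 0$)
$\sqrt{m{\left(-57 \right)} + \left(\left(178 - -88\right) - 325\right)^{2}} = \sqrt{0 + \left(\left(178 - -88\right) - 325\right)^{2}} = \sqrt{0 + \left(\left(178 + 88\right) - 325\right)^{2}} = \sqrt{0 + \left(266 - 325\right)^{2}} = \sqrt{0 + \left(-59\right)^{2}} = \sqrt{0 + 3481} = \sqrt{3481} = 59$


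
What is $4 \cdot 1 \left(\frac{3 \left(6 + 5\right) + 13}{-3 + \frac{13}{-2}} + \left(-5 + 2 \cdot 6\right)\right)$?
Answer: $\frac{164}{19} \approx 8.6316$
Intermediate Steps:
$4 \cdot 1 \left(\frac{3 \left(6 + 5\right) + 13}{-3 + \frac{13}{-2}} + \left(-5 + 2 \cdot 6\right)\right) = 4 \left(\frac{3 \cdot 11 + 13}{-3 + 13 \left(- \frac{1}{2}\right)} + \left(-5 + 12\right)\right) = 4 \left(\frac{33 + 13}{-3 - \frac{13}{2}} + 7\right) = 4 \left(\frac{46}{- \frac{19}{2}} + 7\right) = 4 \left(46 \left(- \frac{2}{19}\right) + 7\right) = 4 \left(- \frac{92}{19} + 7\right) = 4 \cdot \frac{41}{19} = \frac{164}{19}$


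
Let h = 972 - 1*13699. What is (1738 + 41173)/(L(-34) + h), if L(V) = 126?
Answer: -42911/12601 ≈ -3.4054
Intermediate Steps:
h = -12727 (h = 972 - 13699 = -12727)
(1738 + 41173)/(L(-34) + h) = (1738 + 41173)/(126 - 12727) = 42911/(-12601) = 42911*(-1/12601) = -42911/12601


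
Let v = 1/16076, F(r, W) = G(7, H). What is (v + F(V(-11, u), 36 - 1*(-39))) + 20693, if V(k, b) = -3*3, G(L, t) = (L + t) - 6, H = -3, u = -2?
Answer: 332628517/16076 ≈ 20691.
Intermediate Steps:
G(L, t) = -6 + L + t
V(k, b) = -9
F(r, W) = -2 (F(r, W) = -6 + 7 - 3 = -2)
v = 1/16076 ≈ 6.2205e-5
(v + F(V(-11, u), 36 - 1*(-39))) + 20693 = (1/16076 - 2) + 20693 = -32151/16076 + 20693 = 332628517/16076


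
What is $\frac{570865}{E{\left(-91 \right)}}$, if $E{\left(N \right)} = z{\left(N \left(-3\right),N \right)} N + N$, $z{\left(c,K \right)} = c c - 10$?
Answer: $- \frac{114173}{1356264} \approx -0.084182$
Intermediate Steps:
$z{\left(c,K \right)} = -10 + c^{2}$ ($z{\left(c,K \right)} = c^{2} - 10 = -10 + c^{2}$)
$E{\left(N \right)} = N + N \left(-10 + 9 N^{2}\right)$ ($E{\left(N \right)} = \left(-10 + \left(N \left(-3\right)\right)^{2}\right) N + N = \left(-10 + \left(- 3 N\right)^{2}\right) N + N = \left(-10 + 9 N^{2}\right) N + N = N \left(-10 + 9 N^{2}\right) + N = N + N \left(-10 + 9 N^{2}\right)$)
$\frac{570865}{E{\left(-91 \right)}} = \frac{570865}{9 \left(-91\right) \left(-1 + \left(-91\right)^{2}\right)} = \frac{570865}{9 \left(-91\right) \left(-1 + 8281\right)} = \frac{570865}{9 \left(-91\right) 8280} = \frac{570865}{-6781320} = 570865 \left(- \frac{1}{6781320}\right) = - \frac{114173}{1356264}$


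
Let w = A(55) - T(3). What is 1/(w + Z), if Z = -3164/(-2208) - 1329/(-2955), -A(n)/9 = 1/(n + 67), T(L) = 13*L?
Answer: -33166920/1233512689 ≈ -0.026888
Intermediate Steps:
A(n) = -9/(67 + n) (A(n) = -9/(n + 67) = -9/(67 + n))
w = -4767/122 (w = -9/(67 + 55) - 13*3 = -9/122 - 1*39 = -9*1/122 - 39 = -9/122 - 39 = -4767/122 ≈ -39.074)
Z = 1023671/543720 (Z = -3164*(-1/2208) - 1329*(-1/2955) = 791/552 + 443/985 = 1023671/543720 ≈ 1.8827)
1/(w + Z) = 1/(-4767/122 + 1023671/543720) = 1/(-1233512689/33166920) = -33166920/1233512689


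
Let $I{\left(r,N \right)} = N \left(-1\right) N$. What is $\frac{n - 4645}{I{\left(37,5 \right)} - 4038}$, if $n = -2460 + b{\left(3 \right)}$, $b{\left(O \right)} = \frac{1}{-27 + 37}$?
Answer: $\frac{71049}{40630} \approx 1.7487$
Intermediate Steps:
$I{\left(r,N \right)} = - N^{2}$ ($I{\left(r,N \right)} = - N N = - N^{2}$)
$b{\left(O \right)} = \frac{1}{10}$
$n = - \frac{24599}{10}$ ($n = -2460 + \frac{1}{10} = - \frac{24599}{10} \approx -2459.9$)
$\frac{n - 4645}{I{\left(37,5 \right)} - 4038} = \frac{- \frac{24599}{10} - 4645}{- 5^{2} - 4038} = - \frac{71049}{10 \left(\left(-1\right) 25 - 4038\right)} = - \frac{71049}{10 \left(-25 - 4038\right)} = - \frac{71049}{10 \left(-4063\right)} = \left(- \frac{71049}{10}\right) \left(- \frac{1}{4063}\right) = \frac{71049}{40630}$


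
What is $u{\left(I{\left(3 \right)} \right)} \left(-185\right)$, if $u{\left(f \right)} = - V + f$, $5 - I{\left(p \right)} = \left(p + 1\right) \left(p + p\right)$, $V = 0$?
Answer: $3515$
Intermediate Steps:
$I{\left(p \right)} = 5 - 2 p \left(1 + p\right)$ ($I{\left(p \right)} = 5 - \left(p + 1\right) \left(p + p\right) = 5 - \left(1 + p\right) 2 p = 5 - 2 p \left(1 + p\right)$)
$u{\left(f \right)} = f$ ($u{\left(f \right)} = \left(-1\right) 0 + f = 0 + f = f$)
$u{\left(I{\left(3 \right)} \right)} \left(-185\right) = \left(5 - 6 - 2 \cdot 3^{2}\right) \left(-185\right) = \left(5 - 6 - 18\right) \left(-185\right) = \left(-19\right) \left(-185\right) = 3515$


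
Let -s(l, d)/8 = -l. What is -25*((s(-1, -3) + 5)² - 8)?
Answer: -25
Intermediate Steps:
s(l, d) = 8*l (s(l, d) = -(-8)*l = 8*l)
-25*((s(-1, -3) + 5)² - 8) = -25*((8*(-1) + 5)² - 8) = -25*((-8 + 5)² - 8) = -25*((-3)² - 8) = -25*(9 - 8) = -25*1 = -25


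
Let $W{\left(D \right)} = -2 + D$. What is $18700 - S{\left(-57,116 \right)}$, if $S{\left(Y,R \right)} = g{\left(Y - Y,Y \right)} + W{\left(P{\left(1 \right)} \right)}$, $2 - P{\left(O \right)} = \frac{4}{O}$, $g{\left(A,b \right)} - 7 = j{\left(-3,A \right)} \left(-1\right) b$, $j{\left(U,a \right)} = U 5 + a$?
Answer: $19552$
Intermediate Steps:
$j{\left(U,a \right)} = a + 5 U$ ($j{\left(U,a \right)} = 5 U + a = a + 5 U$)
$g{\left(A,b \right)} = 7 + b \left(15 - A\right)$ ($g{\left(A,b \right)} = 7 + \left(A + 5 \left(-3\right)\right) \left(-1\right) b = 7 + \left(A - 15\right) \left(-1\right) b = 7 + \left(-15 + A\right) \left(-1\right) b = 7 + \left(15 - A\right) b = 7 + b \left(15 - A\right)$)
$P{\left(O \right)} = 2 - \frac{4}{O}$
$S{\left(Y,R \right)} = 3 + 15 Y$ ($S{\left(Y,R \right)} = \left(7 - Y \left(-15 + \left(Y - Y\right)\right)\right) + \left(-2 + \left(2 - \frac{4}{1}\right)\right) = \left(7 - Y \left(-15 + 0\right)\right) + \left(-2 + \left(2 - 4\right)\right) = \left(7 - Y \left(-15\right)\right) + \left(-2 + \left(2 - 4\right)\right) = \left(7 + 15 Y\right) - 4 = 3 + 15 Y$)
$18700 - S{\left(-57,116 \right)} = 18700 - \left(3 + 15 \left(-57\right)\right) = 18700 - \left(3 - 855\right) = 18700 - -852 = 18700 + 852 = 19552$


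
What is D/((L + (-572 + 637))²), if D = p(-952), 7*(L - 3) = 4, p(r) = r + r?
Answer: -5831/14400 ≈ -0.40493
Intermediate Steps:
p(r) = 2*r
L = 25/7 (L = 3 + (⅐)*4 = 3 + 4/7 = 25/7 ≈ 3.5714)
D = -1904 (D = 2*(-952) = -1904)
D/((L + (-572 + 637))²) = -1904/(25/7 + (-572 + 637))² = -1904/(25/7 + 65)² = -1904/((480/7)²) = -1904/230400/49 = -1904*49/230400 = -5831/14400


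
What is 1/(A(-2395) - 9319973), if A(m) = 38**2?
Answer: -1/9318529 ≈ -1.0731e-7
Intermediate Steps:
A(m) = 1444
1/(A(-2395) - 9319973) = 1/(1444 - 9319973) = 1/(-9318529) = -1/9318529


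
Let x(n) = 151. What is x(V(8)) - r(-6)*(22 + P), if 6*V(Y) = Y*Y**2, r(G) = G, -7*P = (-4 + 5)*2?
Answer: 1969/7 ≈ 281.29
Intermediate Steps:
P = -2/7 (P = -(-4 + 5)*2/7 = -2/7 ≈ -0.28571)
V(Y) = Y**3/6 (V(Y) = (Y*Y**2)/6 = Y**3/6)
x(V(8)) - r(-6)*(22 + P) = 151 - (-6)*(22 - 2/7) = 151 - (-6)*152/7 = 151 - 1*(-912/7) = 151 + 912/7 = 1969/7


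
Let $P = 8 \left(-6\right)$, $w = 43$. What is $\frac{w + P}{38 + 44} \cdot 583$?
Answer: $- \frac{2915}{82} \approx -35.549$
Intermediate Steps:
$P = -48$
$\frac{w + P}{38 + 44} \cdot 583 = \frac{43 - 48}{38 + 44} \cdot 583 = - \frac{5}{82} \cdot 583 = \left(-5\right) \frac{1}{82} \cdot 583 = \left(- \frac{5}{82}\right) 583 = - \frac{2915}{82}$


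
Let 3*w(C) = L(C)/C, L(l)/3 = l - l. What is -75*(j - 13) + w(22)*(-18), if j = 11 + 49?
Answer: -3525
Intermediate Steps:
L(l) = 0 (L(l) = 3*(l - l) = 3*0 = 0)
j = 60
w(C) = 0 (w(C) = (0/C)/3 = (1/3)*0 = 0)
-75*(j - 13) + w(22)*(-18) = -75*(60 - 13) + 0*(-18) = -75*47 + 0 = -3525 + 0 = -3525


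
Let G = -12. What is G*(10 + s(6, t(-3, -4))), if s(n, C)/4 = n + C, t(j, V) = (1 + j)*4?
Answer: -24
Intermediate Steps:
t(j, V) = 4 + 4*j
s(n, C) = 4*C + 4*n (s(n, C) = 4*(n + C) = 4*(C + n) = 4*C + 4*n)
G*(10 + s(6, t(-3, -4))) = -12*(10 + (4*(4 + 4*(-3)) + 4*6)) = -12*(10 + (4*(4 - 12) + 24)) = -12*(10 + (4*(-8) + 24)) = -12*(10 + (-32 + 24)) = -12*(10 - 8) = -12*2 = -24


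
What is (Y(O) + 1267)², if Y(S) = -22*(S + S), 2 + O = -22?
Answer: 5396329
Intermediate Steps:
O = -24 (O = -2 - 22 = -24)
Y(S) = -44*S
(Y(O) + 1267)² = (-44*(-24) + 1267)² = (1056 + 1267)² = 2323² = 5396329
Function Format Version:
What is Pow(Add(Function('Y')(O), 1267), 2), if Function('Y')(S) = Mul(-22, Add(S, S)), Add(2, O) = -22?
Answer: 5396329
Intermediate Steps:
O = -24 (O = Add(-2, -22) = -24)
Function('Y')(S) = Mul(-44, S) (Function('Y')(S) = Mul(-22, Mul(2, S)) = Mul(-44, S))
Pow(Add(Function('Y')(O), 1267), 2) = Pow(Add(Mul(-44, -24), 1267), 2) = Pow(Add(1056, 1267), 2) = Pow(2323, 2) = 5396329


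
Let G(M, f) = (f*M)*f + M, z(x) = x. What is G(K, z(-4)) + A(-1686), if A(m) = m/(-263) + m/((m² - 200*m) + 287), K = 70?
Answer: 1000631753030/836361829 ≈ 1196.4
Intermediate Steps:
G(M, f) = M + M*f² (G(M, f) = (M*f)*f + M = M*f² + M = M + M*f²)
A(m) = -m/263 + m/(287 + m² - 200*m) (A(m) = m*(-1/263) + m/(287 + m² - 200*m) = -m/263 + m/(287 + m² - 200*m))
G(K, z(-4)) + A(-1686) = 70*(1 + (-4)²) + (1/263)*(-1686)*(-24 - 1*(-1686)² + 200*(-1686))/(287 + (-1686)² - 200*(-1686)) = 70*(1 + 16) + (1/263)*(-1686)*(-24 - 1*2842596 - 337200)/(287 + 2842596 + 337200) = 70*17 + (1/263)*(-1686)*(-24 - 2842596 - 337200)/3180083 = 1190 + (1/263)*(-1686)*(1/3180083)*(-3179820) = 1190 + 5361176520/836361829 = 1000631753030/836361829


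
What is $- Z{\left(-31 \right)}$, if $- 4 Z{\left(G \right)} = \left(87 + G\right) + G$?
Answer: $\frac{25}{4} \approx 6.25$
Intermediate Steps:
$Z{\left(G \right)} = - \frac{87}{4} - \frac{G}{2}$ ($Z{\left(G \right)} = - \frac{\left(87 + G\right) + G}{4} = - \frac{87 + 2 G}{4} = - \frac{87}{4} - \frac{G}{2}$)
$- Z{\left(-31 \right)} = - (- \frac{87}{4} - - \frac{31}{2}) = - (- \frac{87}{4} + \frac{31}{2}) = \left(-1\right) \left(- \frac{25}{4}\right) = \frac{25}{4}$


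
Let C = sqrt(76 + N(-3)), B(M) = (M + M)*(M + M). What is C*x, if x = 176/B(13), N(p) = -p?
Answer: 44*sqrt(79)/169 ≈ 2.3141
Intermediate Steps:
B(M) = 4*M**2 (B(M) = (2*M)*(2*M) = 4*M**2)
C = sqrt(79) (C = sqrt(76 - 1*(-3)) = sqrt(76 + 3) = sqrt(79) ≈ 8.8882)
x = 44/169 (x = 176/((4*13**2)) = 176/((4*169)) = 176/676 = 176*(1/676) = 44/169 ≈ 0.26035)
C*x = sqrt(79)*(44/169) = 44*sqrt(79)/169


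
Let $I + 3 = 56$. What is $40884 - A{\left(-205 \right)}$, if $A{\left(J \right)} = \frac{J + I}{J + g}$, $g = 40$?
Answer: $\frac{6745708}{165} \approx 40883.0$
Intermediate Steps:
$I = 53$ ($I = -3 + 56 = 53$)
$A{\left(J \right)} = \frac{53 + J}{40 + J}$ ($A{\left(J \right)} = \frac{J + 53}{J + 40} = \frac{53 + J}{40 + J}$)
$40884 - A{\left(-205 \right)} = 40884 - \frac{53 - 205}{40 - 205} = 40884 - \frac{1}{-165} \left(-152\right) = 40884 - \left(- \frac{1}{165}\right) \left(-152\right) = 40884 - \frac{152}{165} = \frac{6745708}{165}$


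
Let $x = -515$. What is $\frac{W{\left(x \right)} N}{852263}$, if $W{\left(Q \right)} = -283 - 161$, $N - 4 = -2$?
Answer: $- \frac{888}{852263} \approx -0.0010419$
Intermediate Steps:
$N = 2$ ($N = 4 - 2 = 2$)
$W{\left(Q \right)} = -444$ ($W{\left(Q \right)} = -283 - 161 = -444$)
$\frac{W{\left(x \right)} N}{852263} = \frac{\left(-444\right) 2}{852263} = \left(-888\right) \frac{1}{852263} = - \frac{888}{852263}$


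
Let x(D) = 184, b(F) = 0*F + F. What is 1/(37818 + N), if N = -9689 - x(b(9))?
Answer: 1/27945 ≈ 3.5785e-5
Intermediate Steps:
b(F) = F (b(F) = 0 + F = F)
N = -9873 (N = -9689 - 1*184 = -9689 - 184 = -9873)
1/(37818 + N) = 1/(37818 - 9873) = 1/27945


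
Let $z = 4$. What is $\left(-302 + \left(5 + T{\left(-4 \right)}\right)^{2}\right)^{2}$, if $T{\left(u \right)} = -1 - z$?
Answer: $91204$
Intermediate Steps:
$T{\left(u \right)} = -5$ ($T{\left(u \right)} = -1 - 4 = -5$)
$\left(-302 + \left(5 + T{\left(-4 \right)}\right)^{2}\right)^{2} = \left(-302 + \left(5 - 5\right)^{2}\right)^{2} = \left(-302 + 0^{2}\right)^{2} = \left(-302 + 0\right)^{2} = \left(-302\right)^{2} = 91204$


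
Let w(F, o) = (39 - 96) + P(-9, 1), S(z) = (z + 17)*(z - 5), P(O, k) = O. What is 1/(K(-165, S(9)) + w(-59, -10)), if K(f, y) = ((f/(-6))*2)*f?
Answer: -1/9141 ≈ -0.00010940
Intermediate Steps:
S(z) = (-5 + z)*(17 + z) (S(z) = (17 + z)*(-5 + z) = (-5 + z)*(17 + z))
K(f, y) = -f²/3 (K(f, y) = ((f*(-⅙))*2)*f = (-f/6*2)*f = (-f/3)*f = -f²/3)
w(F, o) = -66 (w(F, o) = (39 - 96) - 9 = -57 - 9 = -66)
1/(K(-165, S(9)) + w(-59, -10)) = 1/(-⅓*(-165)² - 66) = 1/(-⅓*27225 - 66) = 1/(-9075 - 66) = 1/(-9141) = -1/9141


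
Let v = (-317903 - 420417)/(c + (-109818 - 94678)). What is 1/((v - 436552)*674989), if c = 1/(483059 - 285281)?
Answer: -40444809887/11917684502794402496696 ≈ -3.3937e-12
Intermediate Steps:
c = 1/197778 ≈ 5.0562e-6
v = 146023452960/40444809887 (v = (-317903 - 420417)/(1/197778 + (-109818 - 94678)) = -738320/(1/197778 - 204496) = -738320/(-40444809887/197778) = -738320*(-197778/40444809887) = 146023452960/40444809887 ≈ 3.6104)
1/((v - 436552)*674989) = 1/((146023452960/40444809887 - 436552)*674989) = (1/674989)/(-17656116622336664/40444809887) = -40444809887/17656116622336664*1/674989 = -40444809887/11917684502794402496696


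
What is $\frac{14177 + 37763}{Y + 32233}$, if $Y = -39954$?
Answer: $- \frac{7420}{1103} \approx -6.7271$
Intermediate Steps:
$\frac{14177 + 37763}{Y + 32233} = \frac{14177 + 37763}{-39954 + 32233} = \frac{51940}{-7721} = 51940 \left(- \frac{1}{7721}\right) = - \frac{7420}{1103}$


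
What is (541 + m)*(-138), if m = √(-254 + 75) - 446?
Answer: -13110 - 138*I*√179 ≈ -13110.0 - 1846.3*I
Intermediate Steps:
m = -446 + I*√179 (m = √(-179) - 446 = I*√179 - 446 = -446 + I*√179 ≈ -446.0 + 13.379*I)
(541 + m)*(-138) = (541 + (-446 + I*√179))*(-138) = (95 + I*√179)*(-138) = -13110 - 138*I*√179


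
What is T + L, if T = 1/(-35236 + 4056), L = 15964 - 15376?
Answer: 18333839/31180 ≈ 588.00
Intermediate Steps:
L = 588
T = -1/31180 (T = 1/(-31180) = -1/31180 ≈ -3.2072e-5)
T + L = -1/31180 + 588 = 18333839/31180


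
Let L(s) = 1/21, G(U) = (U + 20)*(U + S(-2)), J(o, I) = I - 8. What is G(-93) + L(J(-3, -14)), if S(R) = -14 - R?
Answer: 160966/21 ≈ 7665.0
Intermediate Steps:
J(o, I) = -8 + I
G(U) = (-12 + U)*(20 + U) (G(U) = (U + 20)*(U + (-14 - 1*(-2))) = (20 + U)*(U + (-14 + 2)) = (20 + U)*(U - 12) = (20 + U)*(-12 + U) = (-12 + U)*(20 + U))
L(s) = 1/21
G(-93) + L(J(-3, -14)) = (-240 + (-93)² + 8*(-93)) + 1/21 = (-240 + 8649 - 744) + 1/21 = 7665 + 1/21 = 160966/21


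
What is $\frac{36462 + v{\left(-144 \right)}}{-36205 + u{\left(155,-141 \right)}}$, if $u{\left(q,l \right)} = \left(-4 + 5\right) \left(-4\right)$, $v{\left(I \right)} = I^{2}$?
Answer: $- \frac{57198}{36209} \approx -1.5797$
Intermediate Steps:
$u{\left(q,l \right)} = -4$ ($u{\left(q,l \right)} = 1 \left(-4\right) = -4$)
$\frac{36462 + v{\left(-144 \right)}}{-36205 + u{\left(155,-141 \right)}} = \frac{36462 + \left(-144\right)^{2}}{-36205 - 4} = \frac{36462 + 20736}{-36209} = 57198 \left(- \frac{1}{36209}\right) = - \frac{57198}{36209}$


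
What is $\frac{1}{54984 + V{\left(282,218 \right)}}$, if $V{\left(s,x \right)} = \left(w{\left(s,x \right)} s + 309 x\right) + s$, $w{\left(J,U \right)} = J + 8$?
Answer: $\frac{1}{204408} \approx 4.8922 \cdot 10^{-6}$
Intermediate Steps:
$w{\left(J,U \right)} = 8 + J$
$V{\left(s,x \right)} = s + 309 x + s \left(8 + s\right)$ ($V{\left(s,x \right)} = \left(\left(8 + s\right) s + 309 x\right) + s = \left(s \left(8 + s\right) + 309 x\right) + s = \left(309 x + s \left(8 + s\right)\right) + s = s + 309 x + s \left(8 + s\right)$)
$\frac{1}{54984 + V{\left(282,218 \right)}} = \frac{1}{54984 + \left(282 + 309 \cdot 218 + 282 \left(8 + 282\right)\right)} = \frac{1}{54984 + \left(282 + 67362 + 282 \cdot 290\right)} = \frac{1}{54984 + \left(282 + 67362 + 81780\right)} = \frac{1}{54984 + 149424} = \frac{1}{204408}$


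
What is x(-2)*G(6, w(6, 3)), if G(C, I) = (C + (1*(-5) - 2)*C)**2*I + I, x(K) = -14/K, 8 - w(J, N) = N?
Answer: 45395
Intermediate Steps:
w(J, N) = 8 - N
G(C, I) = I + 36*I*C**2 (G(C, I) = (C + (-5 - 2)*C)**2*I + I = (C - 7*C)**2*I + I = (-6*C)**2*I + I = (36*C**2)*I + I = 36*I*C**2 + I = I + 36*I*C**2)
x(-2)*G(6, w(6, 3)) = (-14/(-2))*((8 - 1*3)*(1 + 36*6**2)) = (-14*(-1/2))*((8 - 3)*(1 + 36*36)) = 7*(5*(1 + 1296)) = 7*(5*1297) = 7*6485 = 45395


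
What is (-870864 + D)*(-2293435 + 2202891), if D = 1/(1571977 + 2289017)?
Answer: 152222603531312680/1930497 ≈ 7.8851e+10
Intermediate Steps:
D = 1/3860994 ≈ 2.5900e-7
(-870864 + D)*(-2293435 + 2202891) = (-870864 + 1/3860994)*(-2293435 + 2202891) = -3362400678815/3860994*(-90544) = 152222603531312680/1930497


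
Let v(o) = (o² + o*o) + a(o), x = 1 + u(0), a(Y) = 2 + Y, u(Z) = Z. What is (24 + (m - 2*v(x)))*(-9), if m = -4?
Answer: -90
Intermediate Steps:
x = 1 (x = 1 + 0 = 1)
v(o) = 2 + o + 2*o² (v(o) = (o² + o*o) + (2 + o) = (o² + o²) + (2 + o) = 2*o² + (2 + o) = 2 + o + 2*o²)
(24 + (m - 2*v(x)))*(-9) = (24 + (-4 - 2*(2 + 1 + 2*1²)))*(-9) = (24 + (-4 - 2*(2 + 1 + 2*1)))*(-9) = (24 + (-4 - 2*(2 + 1 + 2)))*(-9) = (24 + (-4 - 2*5))*(-9) = (24 + (-4 - 10))*(-9) = (24 - 14)*(-9) = 10*(-9) = -90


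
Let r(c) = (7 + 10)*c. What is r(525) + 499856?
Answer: 508781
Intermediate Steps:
r(c) = 17*c
r(525) + 499856 = 17*525 + 499856 = 8925 + 499856 = 508781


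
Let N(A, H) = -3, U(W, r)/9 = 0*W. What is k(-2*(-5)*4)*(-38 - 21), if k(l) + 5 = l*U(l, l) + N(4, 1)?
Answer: 472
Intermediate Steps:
U(W, r) = 0 (U(W, r) = 9*(0*W) = 9*0 = 0)
k(l) = -8 (k(l) = -5 + (l*0 - 3) = -5 + (0 - 3) = -5 - 3 = -8)
k(-2*(-5)*4)*(-38 - 21) = -8*(-38 - 21) = -8*(-59) = 472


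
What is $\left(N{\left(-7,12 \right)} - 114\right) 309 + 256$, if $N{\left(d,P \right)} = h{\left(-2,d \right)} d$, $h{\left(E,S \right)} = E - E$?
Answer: $-34970$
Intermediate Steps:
$h{\left(E,S \right)} = 0$
$N{\left(d,P \right)} = 0$ ($N{\left(d,P \right)} = 0 d = 0$)
$\left(N{\left(-7,12 \right)} - 114\right) 309 + 256 = \left(0 - 114\right) 309 + 256 = \left(-114\right) 309 + 256 = -35226 + 256 = -34970$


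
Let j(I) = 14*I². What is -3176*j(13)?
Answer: -7514416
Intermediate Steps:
-3176*j(13) = -44464*13² = -44464*169 = -3176*2366 = -7514416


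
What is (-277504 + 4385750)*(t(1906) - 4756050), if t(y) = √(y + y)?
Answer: -19539023388300 + 8216492*√953 ≈ -1.9539e+13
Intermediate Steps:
t(y) = √2*√y (t(y) = √(2*y) = √2*√y)
(-277504 + 4385750)*(t(1906) - 4756050) = (-277504 + 4385750)*(√2*√1906 - 4756050) = 4108246*(2*√953 - 4756050) = 4108246*(-4756050 + 2*√953) = -19539023388300 + 8216492*√953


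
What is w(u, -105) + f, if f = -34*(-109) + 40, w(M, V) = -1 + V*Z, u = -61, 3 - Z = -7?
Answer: 2695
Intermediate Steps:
Z = 10 (Z = 3 - 1*(-7) = 3 + 7 = 10)
w(M, V) = -1 + 10*V (w(M, V) = -1 + V*10 = -1 + 10*V)
f = 3746 (f = 3706 + 40 = 3746)
w(u, -105) + f = (-1 + 10*(-105)) + 3746 = (-1 - 1050) + 3746 = -1051 + 3746 = 2695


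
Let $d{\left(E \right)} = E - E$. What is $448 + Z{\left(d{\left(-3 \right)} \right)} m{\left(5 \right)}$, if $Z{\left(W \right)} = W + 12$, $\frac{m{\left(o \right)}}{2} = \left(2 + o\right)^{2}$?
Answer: $1624$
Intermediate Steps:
$d{\left(E \right)} = 0$
$m{\left(o \right)} = 2 \left(2 + o\right)^{2}$
$Z{\left(W \right)} = 12 + W$
$448 + Z{\left(d{\left(-3 \right)} \right)} m{\left(5 \right)} = 448 + \left(12 + 0\right) 2 \left(2 + 5\right)^{2} = 448 + 12 \cdot 2 \cdot 7^{2} = 448 + 12 \cdot 2 \cdot 49 = 448 + 12 \cdot 98 = 448 + 1176 = 1624$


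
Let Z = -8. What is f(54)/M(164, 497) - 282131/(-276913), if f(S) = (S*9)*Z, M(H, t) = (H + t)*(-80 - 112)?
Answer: 768384317/732157972 ≈ 1.0495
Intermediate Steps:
M(H, t) = -192*H - 192*t (M(H, t) = (H + t)*(-192) = -192*H - 192*t)
f(S) = -72*S (f(S) = (S*9)*(-8) = (9*S)*(-8) = -72*S)
f(54)/M(164, 497) - 282131/(-276913) = (-72*54)/(-192*164 - 192*497) - 282131/(-276913) = -3888/(-31488 - 95424) - 282131*(-1/276913) = -3888/(-126912) + 282131/276913 = -3888*(-1/126912) + 282131/276913 = 81/2644 + 282131/276913 = 768384317/732157972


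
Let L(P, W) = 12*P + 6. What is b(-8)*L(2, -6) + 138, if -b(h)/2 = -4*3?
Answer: 858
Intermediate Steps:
b(h) = 24 (b(h) = -(-8)*3 = -2*(-12) = 24)
L(P, W) = 6 + 12*P
b(-8)*L(2, -6) + 138 = 24*(6 + 12*2) + 138 = 24*(6 + 24) + 138 = 24*30 + 138 = 720 + 138 = 858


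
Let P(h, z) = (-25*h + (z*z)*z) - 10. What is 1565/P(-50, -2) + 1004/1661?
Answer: 348763/186032 ≈ 1.8747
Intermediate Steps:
P(h, z) = -10 + z³ - 25*h (P(h, z) = (-25*h + z²*z) - 10 = (-25*h + z³) - 10 = (z³ - 25*h) - 10 = -10 + z³ - 25*h)
1565/P(-50, -2) + 1004/1661 = 1565/(-10 + (-2)³ - 25*(-50)) + 1004/1661 = 1565/(-10 - 8 + 1250) + 1004*(1/1661) = 1565/1232 + 1004/1661 = 348763/186032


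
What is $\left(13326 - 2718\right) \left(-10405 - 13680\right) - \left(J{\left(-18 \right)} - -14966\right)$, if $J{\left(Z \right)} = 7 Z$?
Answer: $-255508520$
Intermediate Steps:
$\left(13326 - 2718\right) \left(-10405 - 13680\right) - \left(J{\left(-18 \right)} - -14966\right) = \left(13326 - 2718\right) \left(-10405 - 13680\right) - \left(7 \left(-18\right) - -14966\right) = 10608 \left(-24085\right) - \left(-126 + 14966\right) = -255493680 - 14840 = -255508520$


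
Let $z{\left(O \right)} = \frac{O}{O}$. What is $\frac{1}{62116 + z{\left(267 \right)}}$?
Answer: $\frac{1}{62117} \approx 1.6099 \cdot 10^{-5}$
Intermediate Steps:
$z{\left(O \right)} = 1$
$\frac{1}{62116 + z{\left(267 \right)}} = \frac{1}{62116 + 1} = \frac{1}{62117}$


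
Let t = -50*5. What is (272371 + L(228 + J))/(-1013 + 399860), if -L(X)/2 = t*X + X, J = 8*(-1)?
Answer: 381931/398847 ≈ 0.95759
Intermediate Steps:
t = -250
J = -8
L(X) = 498*X (L(X) = -2*(-250*X + X) = -(-498)*X = 498*X)
(272371 + L(228 + J))/(-1013 + 399860) = (272371 + 498*(228 - 8))/(-1013 + 399860) = (272371 + 498*220)/398847 = (272371 + 109560)*(1/398847) = 381931*(1/398847) = 381931/398847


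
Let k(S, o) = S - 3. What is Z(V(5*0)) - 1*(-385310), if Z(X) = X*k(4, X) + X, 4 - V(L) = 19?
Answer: 385280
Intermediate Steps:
k(S, o) = -3 + S
V(L) = -15 (V(L) = 4 - 1*19 = 4 - 19 = -15)
Z(X) = 2*X (Z(X) = X*(-3 + 4) + X = X*1 + X = X + X = 2*X)
Z(V(5*0)) - 1*(-385310) = 2*(-15) - 1*(-385310) = -30 + 385310 = 385280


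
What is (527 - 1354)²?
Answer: 683929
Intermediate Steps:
(527 - 1354)² = (-827)² = 683929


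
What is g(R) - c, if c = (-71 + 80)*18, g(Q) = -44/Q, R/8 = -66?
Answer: -1943/12 ≈ -161.92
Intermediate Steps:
R = -528 (R = 8*(-66) = -528)
c = 162 (c = 9*18 = 162)
g(R) - c = -44/(-528) - 1*162 = -44*(-1/528) - 162 = 1/12 - 162 = -1943/12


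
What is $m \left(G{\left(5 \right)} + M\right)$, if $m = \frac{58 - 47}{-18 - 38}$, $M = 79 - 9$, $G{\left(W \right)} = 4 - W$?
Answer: $- \frac{759}{56} \approx -13.554$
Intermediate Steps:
$M = 70$
$m = - \frac{11}{56}$ ($m = \frac{11}{-56} = 11 \left(- \frac{1}{56}\right) = - \frac{11}{56} \approx -0.19643$)
$m \left(G{\left(5 \right)} + M\right) = - \frac{11 \left(\left(4 - 5\right) + 70\right)}{56} = - \frac{11 \left(-1 + 70\right)}{56} = \left(- \frac{11}{56}\right) 69 = - \frac{759}{56}$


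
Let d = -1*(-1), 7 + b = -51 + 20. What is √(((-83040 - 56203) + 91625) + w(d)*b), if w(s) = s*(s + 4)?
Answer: 24*I*√83 ≈ 218.65*I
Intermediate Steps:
b = -38 (b = -7 + (-51 + 20) = -7 - 31 = -38)
d = 1
w(s) = s*(4 + s)
√(((-83040 - 56203) + 91625) + w(d)*b) = √(((-83040 - 56203) + 91625) + (1*(4 + 1))*(-38)) = √((-139243 + 91625) + (1*5)*(-38)) = √(-47618 + 5*(-38)) = √(-47618 - 190) = √(-47808) = 24*I*√83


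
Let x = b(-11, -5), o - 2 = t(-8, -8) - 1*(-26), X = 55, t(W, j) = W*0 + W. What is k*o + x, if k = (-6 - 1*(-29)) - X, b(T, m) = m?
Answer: -645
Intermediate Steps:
t(W, j) = W (t(W, j) = 0 + W = W)
o = 20 (o = 2 + (-8 - 1*(-26)) = 2 + (-8 + 26) = 2 + 18 = 20)
x = -5
k = -32 (k = (-6 - 1*(-29)) - 1*55 = (-6 + 29) - 55 = 23 - 55 = -32)
k*o + x = -32*20 - 5 = -640 - 5 = -645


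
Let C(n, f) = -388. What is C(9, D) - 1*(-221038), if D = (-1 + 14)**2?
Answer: 220650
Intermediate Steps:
D = 169 (D = 13**2 = 169)
C(9, D) - 1*(-221038) = -388 - 1*(-221038) = -388 + 221038 = 220650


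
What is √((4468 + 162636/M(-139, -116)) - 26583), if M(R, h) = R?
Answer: I*√449890319/139 ≈ 152.59*I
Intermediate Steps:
√((4468 + 162636/M(-139, -116)) - 26583) = √((4468 + 162636/(-139)) - 26583) = √((4468 + 162636*(-1/139)) - 26583) = √((4468 - 162636/139) - 26583) = √(458416/139 - 26583) = √(-3236621/139) = I*√449890319/139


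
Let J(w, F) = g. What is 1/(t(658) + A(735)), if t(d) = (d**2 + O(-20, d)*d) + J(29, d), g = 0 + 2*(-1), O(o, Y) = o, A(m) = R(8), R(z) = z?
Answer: 1/419810 ≈ 2.3820e-6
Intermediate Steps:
A(m) = 8
g = -2 (g = 0 - 2 = -2)
J(w, F) = -2
t(d) = -2 + d**2 - 20*d (t(d) = (d**2 - 20*d) - 2 = -2 + d**2 - 20*d)
1/(t(658) + A(735)) = 1/((-2 + 658**2 - 20*658) + 8) = 1/((-2 + 432964 - 13160) + 8) = 1/(419802 + 8) = 1/419810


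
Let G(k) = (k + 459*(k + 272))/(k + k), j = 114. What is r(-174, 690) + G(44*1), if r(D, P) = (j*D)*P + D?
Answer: -150539018/11 ≈ -1.3685e+7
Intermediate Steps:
r(D, P) = D + 114*D*P (r(D, P) = (114*D)*P + D = 114*D*P + D = D + 114*D*P)
G(k) = (124848 + 460*k)/(2*k) (G(k) = (k + 459*(272 + k))/((2*k)) = (k + (124848 + 459*k))*(1/(2*k)) = (124848 + 460*k)*(1/(2*k)) = (124848 + 460*k)/(2*k))
r(-174, 690) + G(44*1) = -174*(1 + 114*690) + (230 + 62424/((44*1))) = -174*(1 + 78660) + (230 + 62424/44) = -174*78661 + (230 + 62424*(1/44)) = -13687014 + (230 + 15606/11) = -13687014 + 18136/11 = -150539018/11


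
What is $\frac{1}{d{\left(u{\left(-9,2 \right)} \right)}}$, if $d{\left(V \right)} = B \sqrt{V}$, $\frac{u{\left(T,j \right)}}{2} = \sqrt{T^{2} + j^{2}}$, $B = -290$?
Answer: $- \frac{\sqrt{2} \cdot 85^{\frac{3}{4}}}{49300} \approx -0.00080303$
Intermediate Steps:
$u{\left(T,j \right)} = 2 \sqrt{T^{2} + j^{2}}$
$d{\left(V \right)} = - 290 \sqrt{V}$
$\frac{1}{d{\left(u{\left(-9,2 \right)} \right)}} = \frac{1}{\left(-290\right) \sqrt{2 \sqrt{\left(-9\right)^{2} + 2^{2}}}} = \frac{1}{\left(-290\right) \sqrt{2 \sqrt{81 + 4}}} = \frac{1}{\left(-290\right) \sqrt{2 \sqrt{85}}} = \frac{1}{\left(-290\right) \sqrt{2} \sqrt[4]{85}} = - \frac{\sqrt{2} \cdot 85^{\frac{3}{4}}}{49300}$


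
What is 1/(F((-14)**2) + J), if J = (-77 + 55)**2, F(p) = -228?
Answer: 1/256 ≈ 0.0039063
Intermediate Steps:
J = 484 (J = (-22)**2 = 484)
1/(F((-14)**2) + J) = 1/(-228 + 484) = 1/256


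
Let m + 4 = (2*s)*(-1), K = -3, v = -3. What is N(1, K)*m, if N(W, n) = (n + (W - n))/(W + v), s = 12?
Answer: 14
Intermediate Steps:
N(W, n) = W/(-3 + W) (N(W, n) = (n + (W - n))/(W - 3) = W/(-3 + W))
m = -28 (m = -4 + (2*12)*(-1) = -4 + 24*(-1) = -4 - 24 = -28)
N(1, K)*m = (1/(-3 + 1))*(-28) = (1/(-2))*(-28) = (1*(-½))*(-28) = -½*(-28) = 14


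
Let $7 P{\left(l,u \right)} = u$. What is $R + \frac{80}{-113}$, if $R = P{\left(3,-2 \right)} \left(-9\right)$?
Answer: $\frac{1474}{791} \approx 1.8635$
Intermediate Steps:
$P{\left(l,u \right)} = \frac{u}{7}$
$R = \frac{18}{7}$ ($R = \frac{1}{7} \left(-2\right) \left(-9\right) = \left(- \frac{2}{7}\right) \left(-9\right) = \frac{18}{7} \approx 2.5714$)
$R + \frac{80}{-113} = \frac{18}{7} + \frac{80}{-113} = \frac{18}{7} + 80 \left(- \frac{1}{113}\right) = \frac{18}{7} - \frac{80}{113} = \frac{1474}{791}$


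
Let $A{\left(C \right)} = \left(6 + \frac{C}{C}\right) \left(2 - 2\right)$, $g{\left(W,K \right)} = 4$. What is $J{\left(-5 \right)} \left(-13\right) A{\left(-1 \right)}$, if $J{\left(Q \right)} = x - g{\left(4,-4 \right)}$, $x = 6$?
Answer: $0$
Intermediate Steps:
$A{\left(C \right)} = 0$ ($A{\left(C \right)} = \left(6 + 1\right) 0 = 7 \cdot 0 = 0$)
$J{\left(Q \right)} = 2$ ($J{\left(Q \right)} = 6 - 4 = 2$)
$J{\left(-5 \right)} \left(-13\right) A{\left(-1 \right)} = 2 \left(-13\right) 0 = \left(-26\right) 0 = 0$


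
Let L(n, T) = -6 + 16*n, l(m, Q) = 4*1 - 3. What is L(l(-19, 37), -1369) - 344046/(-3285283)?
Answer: 33196876/3285283 ≈ 10.105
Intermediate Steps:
l(m, Q) = 1 (l(m, Q) = 4 - 3 = 1)
L(l(-19, 37), -1369) - 344046/(-3285283) = (-6 + 16*1) - 344046/(-3285283) = (-6 + 16) - 344046*(-1/3285283) = 10 + 344046/3285283 = 33196876/3285283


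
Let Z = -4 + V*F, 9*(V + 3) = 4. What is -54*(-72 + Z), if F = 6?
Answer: 4932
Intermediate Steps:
V = -23/9 (V = -3 + (⅑)*4 = -3 + 4/9 = -23/9 ≈ -2.5556)
Z = -58/3 (Z = -4 - 23/9*6 = -4 - 46/3 = -58/3 ≈ -19.333)
-54*(-72 + Z) = -54*(-72 - 58/3) = -54*(-274/3) = 4932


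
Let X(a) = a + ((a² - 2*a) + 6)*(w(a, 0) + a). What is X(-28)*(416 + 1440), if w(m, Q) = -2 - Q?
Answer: -47157248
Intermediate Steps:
X(a) = a + (-2 + a)*(6 + a² - 2*a) (X(a) = a + ((a² - 2*a) + 6)*((-2 - 1*0) + a) = a + (6 + a² - 2*a)*((-2 + 0) + a) = a + (6 + a² - 2*a)*(-2 + a) = a + (-2 + a)*(6 + a² - 2*a))
X(-28)*(416 + 1440) = (-12 + (-28)³ - 4*(-28)² + 11*(-28))*(416 + 1440) = (-12 - 21952 - 4*784 - 308)*1856 = (-12 - 21952 - 3136 - 308)*1856 = -25408*1856 = -47157248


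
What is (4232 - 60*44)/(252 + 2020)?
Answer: 199/284 ≈ 0.70070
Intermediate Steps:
(4232 - 60*44)/(252 + 2020) = (4232 - 2640)/2272 = 1592*(1/2272) = 199/284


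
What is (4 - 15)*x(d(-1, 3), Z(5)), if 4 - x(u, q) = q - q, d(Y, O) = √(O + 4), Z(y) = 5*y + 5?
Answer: -44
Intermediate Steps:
Z(y) = 5 + 5*y
d(Y, O) = √(4 + O)
x(u, q) = 4 (x(u, q) = 4 - (q - q) = 4 - 1*0 = 4 + 0 = 4)
(4 - 15)*x(d(-1, 3), Z(5)) = (4 - 15)*4 = -11*4 = -44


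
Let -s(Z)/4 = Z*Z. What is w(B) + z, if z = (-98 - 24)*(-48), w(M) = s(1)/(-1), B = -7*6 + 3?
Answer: 5860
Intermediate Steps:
s(Z) = -4*Z**2 (s(Z) = -4*Z*Z = -4*Z**2)
B = -39 (B = -42 + 3 = -39)
w(M) = 4 (w(M) = -4*1**2/(-1) = -4*1*(-1) = -4*(-1) = 4)
z = 5856 (z = -122*(-48) = 5856)
w(B) + z = 4 + 5856 = 5860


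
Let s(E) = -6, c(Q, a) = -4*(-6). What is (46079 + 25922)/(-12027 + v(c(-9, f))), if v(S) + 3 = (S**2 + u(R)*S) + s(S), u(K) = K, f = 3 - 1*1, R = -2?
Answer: -72001/11508 ≈ -6.2566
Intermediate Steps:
f = 2 (f = 3 - 1 = 2)
c(Q, a) = 24
v(S) = -9 + S**2 - 2*S (v(S) = -3 + ((S**2 - 2*S) - 6) = -3 + (-6 + S**2 - 2*S) = -9 + S**2 - 2*S)
(46079 + 25922)/(-12027 + v(c(-9, f))) = (46079 + 25922)/(-12027 + (-9 + 24**2 - 2*24)) = 72001/(-12027 + (-9 + 576 - 48)) = 72001/(-12027 + 519) = 72001/(-11508) = 72001*(-1/11508) = -72001/11508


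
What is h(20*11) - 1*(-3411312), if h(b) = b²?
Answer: 3459712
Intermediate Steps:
h(20*11) - 1*(-3411312) = (20*11)² - 1*(-3411312) = 220² + 3411312 = 48400 + 3411312 = 3459712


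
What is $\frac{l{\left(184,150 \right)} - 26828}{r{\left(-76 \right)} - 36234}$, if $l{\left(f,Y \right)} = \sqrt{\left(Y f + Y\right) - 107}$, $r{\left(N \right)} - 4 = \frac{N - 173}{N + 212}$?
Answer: $\frac{3648608}{4927529} - \frac{136 \sqrt{27643}}{4927529} \approx 0.73586$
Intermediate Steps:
$r{\left(N \right)} = 4 + \frac{-173 + N}{212 + N}$ ($r{\left(N \right)} = 4 + \frac{N - 173}{N + 212} = 4 + \frac{-173 + N}{212 + N}$)
$l{\left(f,Y \right)} = \sqrt{-107 + Y + Y f}$ ($l{\left(f,Y \right)} = \sqrt{\left(Y + Y f\right) - 107} = \sqrt{-107 + Y + Y f}$)
$\frac{l{\left(184,150 \right)} - 26828}{r{\left(-76 \right)} - 36234} = \frac{\sqrt{-107 + 150 + 150 \cdot 184} - 26828}{\frac{5 \left(135 - 76\right)}{212 - 76} - 36234} = \frac{\sqrt{-107 + 150 + 27600} - 26828}{5 \cdot \frac{1}{136} \cdot 59 - 36234} = \frac{\sqrt{27643} - 26828}{5 \cdot \frac{1}{136} \cdot 59 - 36234} = \frac{-26828 + \sqrt{27643}}{\frac{295}{136} - 36234} = \frac{-26828 + \sqrt{27643}}{- \frac{4927529}{136}} = \left(-26828 + \sqrt{27643}\right) \left(- \frac{136}{4927529}\right) = \frac{3648608}{4927529} - \frac{136 \sqrt{27643}}{4927529}$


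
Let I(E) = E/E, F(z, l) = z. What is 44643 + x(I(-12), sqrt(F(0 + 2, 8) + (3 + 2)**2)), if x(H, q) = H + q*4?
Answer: 44644 + 12*sqrt(3) ≈ 44665.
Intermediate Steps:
I(E) = 1
x(H, q) = H + 4*q
44643 + x(I(-12), sqrt(F(0 + 2, 8) + (3 + 2)**2)) = 44643 + (1 + 4*sqrt((0 + 2) + (3 + 2)**2)) = 44643 + (1 + 4*sqrt(2 + 5**2)) = 44643 + (1 + 4*sqrt(2 + 25)) = 44643 + (1 + 4*sqrt(27)) = 44643 + (1 + 4*(3*sqrt(3))) = 44643 + (1 + 12*sqrt(3)) = 44644 + 12*sqrt(3)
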